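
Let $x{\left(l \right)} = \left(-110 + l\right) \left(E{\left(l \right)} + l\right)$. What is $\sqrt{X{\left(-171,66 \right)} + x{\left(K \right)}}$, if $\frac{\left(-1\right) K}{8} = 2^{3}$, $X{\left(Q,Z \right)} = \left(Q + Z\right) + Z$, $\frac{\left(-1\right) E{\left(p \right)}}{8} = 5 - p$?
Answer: $3 \sqrt{11905} \approx 327.33$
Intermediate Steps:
$E{\left(p \right)} = -40 + 8 p$ ($E{\left(p \right)} = - 8 \left(5 - p\right) = -40 + 8 p$)
$X{\left(Q,Z \right)} = Q + 2 Z$
$K = -64$ ($K = - 8 \cdot 2^{3} = \left(-8\right) 8 = -64$)
$x{\left(l \right)} = \left(-110 + l\right) \left(-40 + 9 l\right)$ ($x{\left(l \right)} = \left(-110 + l\right) \left(\left(-40 + 8 l\right) + l\right) = \left(-110 + l\right) \left(-40 + 9 l\right)$)
$\sqrt{X{\left(-171,66 \right)} + x{\left(K \right)}} = \sqrt{\left(-171 + 2 \cdot 66\right) + \left(4400 - -65920 + 9 \left(-64\right)^{2}\right)} = \sqrt{\left(-171 + 132\right) + \left(4400 + 65920 + 9 \cdot 4096\right)} = \sqrt{-39 + \left(4400 + 65920 + 36864\right)} = \sqrt{-39 + 107184} = \sqrt{107145} = 3 \sqrt{11905}$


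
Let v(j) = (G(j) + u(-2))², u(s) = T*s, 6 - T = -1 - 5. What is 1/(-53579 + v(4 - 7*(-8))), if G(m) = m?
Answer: -1/52283 ≈ -1.9127e-5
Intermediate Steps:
T = 12 (T = 6 - (-1 - 5) = 6 - 1*(-6) = 6 + 6 = 12)
u(s) = 12*s
v(j) = (-24 + j)² (v(j) = (j + 12*(-2))² = (j - 24)² = (-24 + j)²)
1/(-53579 + v(4 - 7*(-8))) = 1/(-53579 + (-24 + (4 - 7*(-8)))²) = 1/(-53579 + (-24 + (4 + 56))²) = 1/(-53579 + (-24 + 60)²) = 1/(-53579 + 36²) = 1/(-53579 + 1296) = 1/(-52283) = -1/52283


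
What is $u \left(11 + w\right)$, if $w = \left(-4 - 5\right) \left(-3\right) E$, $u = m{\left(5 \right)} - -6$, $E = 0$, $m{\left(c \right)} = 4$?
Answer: $110$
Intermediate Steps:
$u = 10$ ($u = 4 - -6 = 4 + 6 = 10$)
$w = 0$ ($w = \left(-4 - 5\right) \left(-3\right) 0 = \left(-9\right) \left(-3\right) 0 = 27 \cdot 0 = 0$)
$u \left(11 + w\right) = 10 \left(11 + 0\right) = 10 \cdot 11 = 110$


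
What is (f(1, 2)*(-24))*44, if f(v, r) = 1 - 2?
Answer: 1056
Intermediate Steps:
f(v, r) = -1
(f(1, 2)*(-24))*44 = -1*(-24)*44 = 24*44 = 1056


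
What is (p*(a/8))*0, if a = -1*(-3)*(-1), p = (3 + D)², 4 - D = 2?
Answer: 0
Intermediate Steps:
D = 2 (D = 4 - 1*2 = 4 - 2 = 2)
p = 25 (p = (3 + 2)² = 5² = 25)
a = -3 (a = 3*(-1) = -3)
(p*(a/8))*0 = (25*(-3/8))*0 = -75/8*0 = 0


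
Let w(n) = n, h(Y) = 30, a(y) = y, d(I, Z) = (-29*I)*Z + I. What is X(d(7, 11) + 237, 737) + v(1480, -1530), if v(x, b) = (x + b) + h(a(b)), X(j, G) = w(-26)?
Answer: -46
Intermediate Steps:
d(I, Z) = I - 29*I*Z (d(I, Z) = -29*I*Z + I = I - 29*I*Z)
X(j, G) = -26
v(x, b) = 30 + b + x (v(x, b) = (x + b) + 30 = (b + x) + 30 = 30 + b + x)
X(d(7, 11) + 237, 737) + v(1480, -1530) = -26 + (30 - 1530 + 1480) = -26 - 20 = -46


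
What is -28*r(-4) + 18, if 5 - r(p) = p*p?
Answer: 326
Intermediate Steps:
r(p) = 5 - p² (r(p) = 5 - p*p = 5 - p²)
-28*r(-4) + 18 = -28*(5 - 1*(-4)²) + 18 = -28*(5 - 1*16) + 18 = -28*(5 - 16) + 18 = -28*(-11) + 18 = 308 + 18 = 326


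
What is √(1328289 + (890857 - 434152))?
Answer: √1784994 ≈ 1336.0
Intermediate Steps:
√(1328289 + (890857 - 434152)) = √(1328289 + 456705) = √1784994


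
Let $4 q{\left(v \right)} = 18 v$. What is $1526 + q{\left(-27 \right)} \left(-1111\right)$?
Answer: $\frac{273025}{2} \approx 1.3651 \cdot 10^{5}$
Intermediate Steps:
$q{\left(v \right)} = \frac{9 v}{2}$ ($q{\left(v \right)} = \frac{18 v}{4} = \frac{9 v}{2}$)
$1526 + q{\left(-27 \right)} \left(-1111\right) = 1526 + \frac{9}{2} \left(-27\right) \left(-1111\right) = 1526 - - \frac{269973}{2} = 1526 + \frac{269973}{2} = \frac{273025}{2}$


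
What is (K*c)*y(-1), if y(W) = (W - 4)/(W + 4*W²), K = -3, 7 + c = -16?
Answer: -115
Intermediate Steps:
c = -23 (c = -7 - 16 = -23)
y(W) = (-4 + W)/(W + 4*W²)
(K*c)*y(-1) = (-3*(-23))*((-4 - 1)/((-1)*(1 + 4*(-1)))) = 69*(-1*(-5)/(1 - 4)) = 69*(-1*(-5)/(-3)) = 69*(-1*(-⅓)*(-5)) = 69*(-5/3) = -115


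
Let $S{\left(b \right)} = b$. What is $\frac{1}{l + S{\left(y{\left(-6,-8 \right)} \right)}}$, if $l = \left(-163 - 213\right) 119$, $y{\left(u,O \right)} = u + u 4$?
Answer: $- \frac{1}{44774} \approx -2.2334 \cdot 10^{-5}$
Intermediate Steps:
$y{\left(u,O \right)} = 5 u$ ($y{\left(u,O \right)} = u + 4 u = 5 u$)
$l = -44744$ ($l = \left(-376\right) 119 = -44744$)
$\frac{1}{l + S{\left(y{\left(-6,-8 \right)} \right)}} = \frac{1}{-44744 + 5 \left(-6\right)} = \frac{1}{-44744 - 30} = \frac{1}{-44774} = - \frac{1}{44774}$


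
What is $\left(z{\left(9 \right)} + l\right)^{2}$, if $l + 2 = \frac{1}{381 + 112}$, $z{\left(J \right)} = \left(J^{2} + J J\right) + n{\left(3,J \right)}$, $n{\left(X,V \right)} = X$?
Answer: $\frac{6457729600}{243049} \approx 26570.0$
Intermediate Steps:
$z{\left(J \right)} = 3 + 2 J^{2}$ ($z{\left(J \right)} = \left(J^{2} + J J\right) + 3 = \left(J^{2} + J^{2}\right) + 3 = 2 J^{2} + 3 = 3 + 2 J^{2}$)
$l = - \frac{985}{493}$ ($l = -2 + \frac{1}{381 + 112} = -2 + \frac{1}{493} = - \frac{985}{493} \approx -1.998$)
$\left(z{\left(9 \right)} + l\right)^{2} = \left(\left(3 + 2 \cdot 9^{2}\right) - \frac{985}{493}\right)^{2} = \left(\left(3 + 2 \cdot 81\right) - \frac{985}{493}\right)^{2} = \left(\left(3 + 162\right) - \frac{985}{493}\right)^{2} = \left(165 - \frac{985}{493}\right)^{2} = \left(\frac{80360}{493}\right)^{2} = \frac{6457729600}{243049}$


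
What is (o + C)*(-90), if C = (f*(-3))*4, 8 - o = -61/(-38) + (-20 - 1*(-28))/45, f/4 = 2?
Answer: 153529/19 ≈ 8080.5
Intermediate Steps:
f = 8 (f = 4*2 = 8)
o = 10631/1710 (o = 8 - (-61/(-38) + (-20 - 1*(-28))/45) = 8 - (-61*(-1/38) + (-20 + 28)*(1/45)) = 8 - (61/38 + 8*(1/45)) = 8 - (61/38 + 8/45) = 8 - 1*3049/1710 = 8 - 3049/1710 = 10631/1710 ≈ 6.2170)
C = -96 (C = (8*(-3))*4 = -24*4 = -96)
(o + C)*(-90) = (10631/1710 - 96)*(-90) = -153529/1710*(-90) = 153529/19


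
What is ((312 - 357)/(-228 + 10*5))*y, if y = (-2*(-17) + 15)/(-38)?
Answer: -2205/6764 ≈ -0.32599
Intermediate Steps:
y = -49/38 (y = (34 + 15)*(-1/38) = 49*(-1/38) = -49/38 ≈ -1.2895)
((312 - 357)/(-228 + 10*5))*y = ((312 - 357)/(-228 + 10*5))*(-49/38) = -45/(-228 + 50)*(-49/38) = -45/(-178)*(-49/38) = -45*(-1/178)*(-49/38) = (45/178)*(-49/38) = -2205/6764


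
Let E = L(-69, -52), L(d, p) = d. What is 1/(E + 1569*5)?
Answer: 1/7776 ≈ 0.00012860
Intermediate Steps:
E = -69
1/(E + 1569*5) = 1/(-69 + 1569*5) = 1/(-69 + 7845) = 1/7776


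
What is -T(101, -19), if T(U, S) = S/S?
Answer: -1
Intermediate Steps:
T(U, S) = 1
-T(101, -19) = -1*1 = -1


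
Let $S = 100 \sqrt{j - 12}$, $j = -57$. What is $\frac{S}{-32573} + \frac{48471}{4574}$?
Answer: $\frac{48471}{4574} - \frac{100 i \sqrt{69}}{32573} \approx 10.597 - 0.025502 i$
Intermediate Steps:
$S = 100 i \sqrt{69}$ ($S = 100 \sqrt{-57 - 12} = 100 \sqrt{-69} = 100 i \sqrt{69} \approx 830.66 i$)
$\frac{S}{-32573} + \frac{48471}{4574} = \frac{100 i \sqrt{69}}{-32573} + \frac{48471}{4574} = 100 i \sqrt{69} \left(- \frac{1}{32573}\right) + 48471 \cdot \frac{1}{4574} = - \frac{100 i \sqrt{69}}{32573} + \frac{48471}{4574} = \frac{48471}{4574} - \frac{100 i \sqrt{69}}{32573}$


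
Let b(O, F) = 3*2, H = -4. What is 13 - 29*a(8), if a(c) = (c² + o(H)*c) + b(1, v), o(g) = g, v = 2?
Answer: -1089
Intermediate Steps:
b(O, F) = 6
a(c) = 6 + c² - 4*c (a(c) = (c² - 4*c) + 6 = 6 + c² - 4*c)
13 - 29*a(8) = 13 - 29*(6 + 8² - 4*8) = 13 - 29*(6 + 64 - 32) = 13 - 29*38 = 13 - 1102 = -1089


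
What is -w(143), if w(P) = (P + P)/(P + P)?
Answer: -1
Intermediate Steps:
w(P) = 1 (w(P) = (2*P)/((2*P)) = (2*P)*(1/(2*P)) = 1)
-w(143) = -1*1 = -1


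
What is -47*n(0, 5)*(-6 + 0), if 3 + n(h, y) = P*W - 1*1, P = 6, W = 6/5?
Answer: 4512/5 ≈ 902.40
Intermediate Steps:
W = 6/5 (W = 6*(⅕) = 6/5 ≈ 1.2000)
n(h, y) = 16/5 (n(h, y) = -3 + (6*(6/5) - 1*1) = -3 + (36/5 - 1) = -3 + 31/5 = 16/5)
-47*n(0, 5)*(-6 + 0) = -752*(-6 + 0)/5 = -752*(-6)/5 = -47*(-96/5) = 4512/5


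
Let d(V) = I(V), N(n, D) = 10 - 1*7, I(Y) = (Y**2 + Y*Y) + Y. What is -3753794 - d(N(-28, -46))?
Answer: -3753815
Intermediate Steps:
I(Y) = Y + 2*Y**2 (I(Y) = (Y**2 + Y**2) + Y = 2*Y**2 + Y = Y + 2*Y**2)
N(n, D) = 3 (N(n, D) = 10 - 7 = 3)
d(V) = V*(1 + 2*V)
-3753794 - d(N(-28, -46)) = -3753794 - 3*(1 + 2*3) = -3753794 - 3*(1 + 6) = -3753794 - 3*7 = -3753794 - 1*21 = -3753794 - 21 = -3753815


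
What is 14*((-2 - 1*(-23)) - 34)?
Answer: -182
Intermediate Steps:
14*((-2 - 1*(-23)) - 34) = 14*((-2 + 23) - 34) = 14*(21 - 34) = 14*(-13) = -182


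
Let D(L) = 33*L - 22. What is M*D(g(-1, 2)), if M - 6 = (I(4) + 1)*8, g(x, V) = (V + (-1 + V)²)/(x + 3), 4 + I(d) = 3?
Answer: 165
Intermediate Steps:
I(d) = -1 (I(d) = -4 + 3 = -1)
g(x, V) = (V + (-1 + V)²)/(3 + x)
D(L) = -22 + 33*L
M = 6 (M = 6 + (-1 + 1)*8 = 6 + 0*8 = 6 + 0 = 6)
M*D(g(-1, 2)) = 6*(-22 + 33*((2 + (-1 + 2)²)/(3 - 1))) = 6*(-22 + 33*((2 + 1²)/2)) = 6*(-22 + 33*((2 + 1)/2)) = 6*(-22 + 33*((½)*3)) = 6*(-22 + 33*(3/2)) = 6*(-22 + 99/2) = 6*(55/2) = 165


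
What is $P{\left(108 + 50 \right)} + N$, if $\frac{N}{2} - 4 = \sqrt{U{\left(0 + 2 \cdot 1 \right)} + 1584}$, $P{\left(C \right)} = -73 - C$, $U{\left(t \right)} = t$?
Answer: $-223 + 2 \sqrt{1586} \approx -143.35$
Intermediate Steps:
$N = 8 + 2 \sqrt{1586}$ ($N = 8 + 2 \sqrt{\left(0 + 2 \cdot 1\right) + 1584} = 8 + 2 \sqrt{\left(0 + 2\right) + 1584} = 8 + 2 \sqrt{2 + 1584} = 8 + 2 \sqrt{1586} \approx 87.649$)
$P{\left(108 + 50 \right)} + N = \left(-73 - \left(108 + 50\right)\right) + \left(8 + 2 \sqrt{1586}\right) = \left(-73 - 158\right) + \left(8 + 2 \sqrt{1586}\right) = -231 + \left(8 + 2 \sqrt{1586}\right) = -223 + 2 \sqrt{1586}$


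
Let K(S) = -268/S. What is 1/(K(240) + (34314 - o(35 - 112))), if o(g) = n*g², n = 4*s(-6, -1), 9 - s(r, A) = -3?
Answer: -60/15016747 ≈ -3.9955e-6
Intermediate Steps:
s(r, A) = 12 (s(r, A) = 9 - 1*(-3) = 9 + 3 = 12)
n = 48 (n = 4*12 = 48)
o(g) = 48*g²
1/(K(240) + (34314 - o(35 - 112))) = 1/(-268/240 + (34314 - 48*(35 - 112)²)) = 1/(-268*1/240 + (34314 - 48*(-77)²)) = 1/(-67/60 + (34314 - 48*5929)) = 1/(-67/60 + (34314 - 1*284592)) = 1/(-67/60 + (34314 - 284592)) = 1/(-67/60 - 250278) = 1/(-15016747/60) = -60/15016747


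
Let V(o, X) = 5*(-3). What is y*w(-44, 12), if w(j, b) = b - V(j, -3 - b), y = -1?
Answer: -27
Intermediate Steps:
V(o, X) = -15
w(j, b) = 15 + b (w(j, b) = b - 1*(-15) = b + 15 = 15 + b)
y*w(-44, 12) = -(15 + 12) = -1*27 = -27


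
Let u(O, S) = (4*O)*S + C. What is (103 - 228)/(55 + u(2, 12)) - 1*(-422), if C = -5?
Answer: 61487/146 ≈ 421.14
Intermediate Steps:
u(O, S) = -5 + 4*O*S (u(O, S) = (4*O)*S - 5 = 4*O*S - 5 = -5 + 4*O*S)
(103 - 228)/(55 + u(2, 12)) - 1*(-422) = (103 - 228)/(55 + (-5 + 4*2*12)) - 1*(-422) = -125/(55 + (-5 + 96)) + 422 = -125/(55 + 91) + 422 = -125/146 + 422 = 61487/146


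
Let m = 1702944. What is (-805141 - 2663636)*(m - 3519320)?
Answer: 6300603292152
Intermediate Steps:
(-805141 - 2663636)*(m - 3519320) = (-805141 - 2663636)*(1702944 - 3519320) = -3468777*(-1816376) = 6300603292152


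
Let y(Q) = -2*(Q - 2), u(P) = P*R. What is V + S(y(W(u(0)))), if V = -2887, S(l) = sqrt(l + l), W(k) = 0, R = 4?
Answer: -2887 + 2*sqrt(2) ≈ -2884.2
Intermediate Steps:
u(P) = 4*P (u(P) = P*4 = 4*P)
y(Q) = 4 - 2*Q (y(Q) = -2*(-2 + Q) = 4 - 2*Q)
S(l) = sqrt(2)*sqrt(l) (S(l) = sqrt(2*l) = sqrt(2)*sqrt(l))
V + S(y(W(u(0)))) = -2887 + sqrt(2)*sqrt(4 - 2*0) = -2887 + sqrt(2)*sqrt(4 + 0) = -2887 + sqrt(2)*sqrt(4) = -2887 + sqrt(2)*2 = -2887 + 2*sqrt(2)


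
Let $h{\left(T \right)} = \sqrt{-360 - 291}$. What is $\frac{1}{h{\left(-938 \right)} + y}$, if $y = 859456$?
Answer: $\frac{859456}{738664616587} - \frac{i \sqrt{651}}{738664616587} \approx 1.1635 \cdot 10^{-6} - 3.4542 \cdot 10^{-11} i$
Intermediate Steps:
$h{\left(T \right)} = i \sqrt{651}$ ($h{\left(T \right)} = \sqrt{-651} = i \sqrt{651}$)
$\frac{1}{h{\left(-938 \right)} + y} = \frac{1}{i \sqrt{651} + 859456} = \frac{1}{859456 + i \sqrt{651}}$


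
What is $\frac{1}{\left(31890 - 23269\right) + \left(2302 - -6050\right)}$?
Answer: $\frac{1}{16973} \approx 5.8917 \cdot 10^{-5}$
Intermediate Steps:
$\frac{1}{\left(31890 - 23269\right) + \left(2302 - -6050\right)} = \frac{1}{8621 + \left(2302 + 6050\right)} = \frac{1}{8621 + 8352} = \frac{1}{16973}$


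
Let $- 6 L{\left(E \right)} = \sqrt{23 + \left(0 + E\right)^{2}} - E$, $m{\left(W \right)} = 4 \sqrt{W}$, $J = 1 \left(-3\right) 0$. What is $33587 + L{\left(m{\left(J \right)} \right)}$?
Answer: $33587 - \frac{\sqrt{23}}{6} \approx 33586.0$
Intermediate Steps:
$J = 0$ ($J = \left(-3\right) 0 = 0$)
$L{\left(E \right)} = - \frac{\sqrt{23 + E^{2}}}{6} + \frac{E}{6}$ ($L{\left(E \right)} = - \frac{\sqrt{23 + \left(0 + E\right)^{2}} - E}{6} = - \frac{\sqrt{23 + E^{2}} - E}{6} = - \frac{\sqrt{23 + E^{2}}}{6} + \frac{E}{6}$)
$33587 + L{\left(m{\left(J \right)} \right)} = 33587 + \left(- \frac{\sqrt{23 + \left(4 \sqrt{0}\right)^{2}}}{6} + \frac{4 \sqrt{0}}{6}\right) = 33587 + \left(- \frac{\sqrt{23 + \left(4 \cdot 0\right)^{2}}}{6} + \frac{4 \cdot 0}{6}\right) = 33587 + \left(- \frac{\sqrt{23 + 0^{2}}}{6} + \frac{1}{6} \cdot 0\right) = 33587 + \left(- \frac{\sqrt{23 + 0}}{6} + 0\right) = 33587 + \left(- \frac{\sqrt{23}}{6} + 0\right) = 33587 - \frac{\sqrt{23}}{6}$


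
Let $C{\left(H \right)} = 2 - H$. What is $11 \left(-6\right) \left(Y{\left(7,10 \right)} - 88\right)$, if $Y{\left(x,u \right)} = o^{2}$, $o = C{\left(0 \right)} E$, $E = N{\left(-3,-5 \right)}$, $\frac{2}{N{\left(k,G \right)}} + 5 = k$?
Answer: $\frac{11583}{2} \approx 5791.5$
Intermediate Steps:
$N{\left(k,G \right)} = \frac{2}{-5 + k}$
$E = - \frac{1}{4}$ ($E = \frac{2}{-5 - 3} = \frac{2}{-8} = 2 \left(- \frac{1}{8}\right) = - \frac{1}{4} \approx -0.25$)
$o = - \frac{1}{2}$ ($o = \left(2 - 0\right) \left(- \frac{1}{4}\right) = \left(2 + 0\right) \left(- \frac{1}{4}\right) = 2 \left(- \frac{1}{4}\right) = - \frac{1}{2} \approx -0.5$)
$Y{\left(x,u \right)} = \frac{1}{4}$ ($Y{\left(x,u \right)} = \left(- \frac{1}{2}\right)^{2} = \frac{1}{4}$)
$11 \left(-6\right) \left(Y{\left(7,10 \right)} - 88\right) = 11 \left(-6\right) \left(\frac{1}{4} - 88\right) = \left(-66\right) \left(- \frac{351}{4}\right) = \frac{11583}{2}$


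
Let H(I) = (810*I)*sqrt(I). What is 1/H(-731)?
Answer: I*sqrt(731)/432832410 ≈ 6.2465e-8*I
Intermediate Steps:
H(I) = 810*I**(3/2)
1/H(-731) = 1/(810*(-731)**(3/2)) = 1/(810*(-731*I*sqrt(731))) = 1/(-592110*I*sqrt(731)) = I*sqrt(731)/432832410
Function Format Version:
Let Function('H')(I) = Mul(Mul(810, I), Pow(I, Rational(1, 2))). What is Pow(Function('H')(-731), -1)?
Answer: Mul(Rational(1, 432832410), I, Pow(731, Rational(1, 2))) ≈ Mul(6.2465e-8, I)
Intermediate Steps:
Function('H')(I) = Mul(810, Pow(I, Rational(3, 2)))
Pow(Function('H')(-731), -1) = Pow(Mul(810, Pow(-731, Rational(3, 2))), -1) = Pow(Mul(810, Mul(-731, I, Pow(731, Rational(1, 2)))), -1) = Pow(Mul(-592110, I, Pow(731, Rational(1, 2))), -1) = Mul(Rational(1, 432832410), I, Pow(731, Rational(1, 2)))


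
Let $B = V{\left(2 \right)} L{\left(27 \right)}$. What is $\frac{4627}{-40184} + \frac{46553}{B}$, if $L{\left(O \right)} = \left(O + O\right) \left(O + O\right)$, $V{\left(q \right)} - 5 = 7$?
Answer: $\frac{213597221}{175764816} \approx 1.2152$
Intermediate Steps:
$V{\left(q \right)} = 12$ ($V{\left(q \right)} = 5 + 7 = 12$)
$L{\left(O \right)} = 4 O^{2}$ ($L{\left(O \right)} = 2 O 2 O = 4 O^{2}$)
$B = 34992$ ($B = 12 \cdot 4 \cdot 27^{2} = 12 \cdot 4 \cdot 729 = 12 \cdot 2916 = 34992$)
$\frac{4627}{-40184} + \frac{46553}{B} = \frac{4627}{-40184} + \frac{46553}{34992} = 4627 \left(- \frac{1}{40184}\right) + 46553 \cdot \frac{1}{34992} = - \frac{4627}{40184} + \frac{46553}{34992} = \frac{213597221}{175764816}$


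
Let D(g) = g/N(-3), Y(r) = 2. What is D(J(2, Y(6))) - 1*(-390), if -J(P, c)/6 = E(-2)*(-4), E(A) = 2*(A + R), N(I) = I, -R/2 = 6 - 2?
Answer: 550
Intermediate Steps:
R = -8 (R = -2*(6 - 2) = -2*4 = -8)
E(A) = -16 + 2*A (E(A) = 2*(A - 8) = 2*(-8 + A) = -16 + 2*A)
J(P, c) = -480 (J(P, c) = -6*(-16 + 2*(-2))*(-4) = -6*(-16 - 4)*(-4) = -(-120)*(-4) = -6*80 = -480)
D(g) = -g/3 (D(g) = g/(-3) = g*(-1/3) = -g/3)
D(J(2, Y(6))) - 1*(-390) = -1/3*(-480) - 1*(-390) = 160 + 390 = 550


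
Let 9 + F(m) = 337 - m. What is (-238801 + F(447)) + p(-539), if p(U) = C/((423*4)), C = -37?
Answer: -404252677/1692 ≈ -2.3892e+5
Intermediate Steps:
F(m) = 328 - m (F(m) = -9 + (337 - m) = 328 - m)
p(U) = -37/1692 (p(U) = -37/(423*4) = -37/1692)
(-238801 + F(447)) + p(-539) = (-238801 + (328 - 1*447)) - 37/1692 = (-238801 + (328 - 447)) - 37/1692 = (-238801 - 119) - 37/1692 = -238920 - 37/1692 = -404252677/1692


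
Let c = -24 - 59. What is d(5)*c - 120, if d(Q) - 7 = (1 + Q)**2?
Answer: -3689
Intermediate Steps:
c = -83
d(Q) = 7 + (1 + Q)**2
d(5)*c - 120 = (7 + (1 + 5)**2)*(-83) - 120 = (7 + 6**2)*(-83) - 120 = (7 + 36)*(-83) - 120 = 43*(-83) - 120 = -3569 - 120 = -3689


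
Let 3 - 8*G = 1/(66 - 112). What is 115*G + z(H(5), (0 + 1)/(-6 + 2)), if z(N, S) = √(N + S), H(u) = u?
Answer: 695/16 + √19/2 ≈ 45.617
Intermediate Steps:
G = 139/368 (G = 3/8 - 1/(8*(66 - 112)) = 3/8 - ⅛/(-46) = 3/8 - ⅛*(-1/46) = 3/8 + 1/368 = 139/368 ≈ 0.37772)
115*G + z(H(5), (0 + 1)/(-6 + 2)) = 115*(139/368) + √(5 + (0 + 1)/(-6 + 2)) = 695/16 + √(5 + 1/(-4)) = 695/16 + √(5 + 1*(-¼)) = 695/16 + √(5 - ¼) = 695/16 + √(19/4) = 695/16 + √19/2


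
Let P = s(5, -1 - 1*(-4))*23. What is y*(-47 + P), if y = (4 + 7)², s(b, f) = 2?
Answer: -121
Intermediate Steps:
P = 46 (P = 2*23 = 46)
y = 121 (y = 11² = 121)
y*(-47 + P) = 121*(-47 + 46) = 121*(-1) = -121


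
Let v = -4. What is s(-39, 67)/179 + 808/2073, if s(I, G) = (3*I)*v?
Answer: 1114796/371067 ≈ 3.0043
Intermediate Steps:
s(I, G) = -12*I (s(I, G) = (3*I)*(-4) = -12*I)
s(-39, 67)/179 + 808/2073 = -12*(-39)/179 + 808/2073 = 468*(1/179) + 808*(1/2073) = 468/179 + 808/2073 = 1114796/371067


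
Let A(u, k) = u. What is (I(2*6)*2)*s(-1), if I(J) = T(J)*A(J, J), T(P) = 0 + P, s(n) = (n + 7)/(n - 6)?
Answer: -1728/7 ≈ -246.86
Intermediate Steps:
s(n) = (7 + n)/(-6 + n)
T(P) = P
I(J) = J² (I(J) = J*J = J²)
(I(2*6)*2)*s(-1) = ((2*6)²*2)*((7 - 1)/(-6 - 1)) = (12²*2)*(6/(-7)) = (144*2)*(-⅐*6) = 288*(-6/7) = -1728/7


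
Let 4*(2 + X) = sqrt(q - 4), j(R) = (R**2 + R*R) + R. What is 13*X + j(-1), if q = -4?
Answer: -25 + 13*I*sqrt(2)/2 ≈ -25.0 + 9.1924*I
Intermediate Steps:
j(R) = R + 2*R**2 (j(R) = (R**2 + R**2) + R = 2*R**2 + R = R + 2*R**2)
X = -2 + I*sqrt(2)/2 (X = -2 + sqrt(-4 - 4)/4 = -2 + sqrt(-8)/4 = -2 + (2*I*sqrt(2))/4 = -2 + I*sqrt(2)/2 ≈ -2.0 + 0.70711*I)
13*X + j(-1) = 13*(-2 + I*sqrt(2)/2) - (1 + 2*(-1)) = (-26 + 13*I*sqrt(2)/2) - (1 - 2) = (-26 + 13*I*sqrt(2)/2) - 1*(-1) = (-26 + 13*I*sqrt(2)/2) + 1 = -25 + 13*I*sqrt(2)/2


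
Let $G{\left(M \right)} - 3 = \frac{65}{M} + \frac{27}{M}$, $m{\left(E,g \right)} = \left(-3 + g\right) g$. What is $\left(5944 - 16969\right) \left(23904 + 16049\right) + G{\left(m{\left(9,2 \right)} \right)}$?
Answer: $-440481868$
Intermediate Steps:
$m{\left(E,g \right)} = g \left(-3 + g\right)$
$G{\left(M \right)} = 3 + \frac{92}{M}$ ($G{\left(M \right)} = 3 + \left(\frac{65}{M} + \frac{27}{M}\right) = 3 + \frac{92}{M}$)
$\left(5944 - 16969\right) \left(23904 + 16049\right) + G{\left(m{\left(9,2 \right)} \right)} = \left(5944 - 16969\right) \left(23904 + 16049\right) + \left(3 + \frac{92}{2 \left(-3 + 2\right)}\right) = \left(-11025\right) 39953 + \left(3 + \frac{92}{2 \left(-1\right)}\right) = -440481825 + \left(3 + \frac{92}{-2}\right) = -440481825 + \left(3 + 92 \left(- \frac{1}{2}\right)\right) = -440481825 + \left(3 - 46\right) = -440481825 - 43 = -440481868$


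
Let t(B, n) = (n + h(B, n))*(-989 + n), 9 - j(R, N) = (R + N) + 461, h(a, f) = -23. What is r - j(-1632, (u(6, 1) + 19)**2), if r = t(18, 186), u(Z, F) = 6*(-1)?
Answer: -131900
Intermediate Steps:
u(Z, F) = -6
j(R, N) = -452 - N - R (j(R, N) = 9 - ((R + N) + 461) = 9 - ((N + R) + 461) = 9 - (461 + N + R) = 9 + (-461 - N - R) = -452 - N - R)
t(B, n) = (-989 + n)*(-23 + n) (t(B, n) = (n - 23)*(-989 + n) = (-23 + n)*(-989 + n) = (-989 + n)*(-23 + n))
r = -130889 (r = 22747 + 186**2 - 1012*186 = 22747 + 34596 - 188232 = -130889)
r - j(-1632, (u(6, 1) + 19)**2) = -130889 - (-452 - (-6 + 19)**2 - 1*(-1632)) = -130889 - (-452 - 1*13**2 + 1632) = -130889 - (-452 - 1*169 + 1632) = -130889 - (-452 - 169 + 1632) = -130889 - 1*1011 = -130889 - 1011 = -131900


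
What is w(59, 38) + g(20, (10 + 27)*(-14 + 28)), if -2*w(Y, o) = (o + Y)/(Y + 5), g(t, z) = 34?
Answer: 4255/128 ≈ 33.242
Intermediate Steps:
w(Y, o) = -(Y + o)/(2*(5 + Y)) (w(Y, o) = -(o + Y)/(2*(Y + 5)) = -(Y + o)/(2*(5 + Y)))
w(59, 38) + g(20, (10 + 27)*(-14 + 28)) = (-1*59 - 1*38)/(2*(5 + 59)) + 34 = (½)*(-59 - 38)/64 + 34 = (½)*(1/64)*(-97) + 34 = -97/128 + 34 = 4255/128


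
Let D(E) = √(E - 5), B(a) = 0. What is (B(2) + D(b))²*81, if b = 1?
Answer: -324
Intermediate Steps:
D(E) = √(-5 + E)
(B(2) + D(b))²*81 = (0 + √(-5 + 1))²*81 = (0 + √(-4))²*81 = (0 + 2*I)²*81 = (2*I)²*81 = -4*81 = -324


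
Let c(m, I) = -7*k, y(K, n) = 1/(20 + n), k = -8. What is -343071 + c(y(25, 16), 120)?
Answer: -343015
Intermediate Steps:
c(m, I) = 56 (c(m, I) = -7*(-8) = 56)
-343071 + c(y(25, 16), 120) = -343071 + 56 = -343015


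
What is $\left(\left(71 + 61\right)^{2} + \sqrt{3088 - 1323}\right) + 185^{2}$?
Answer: $51649 + \sqrt{1765} \approx 51691.0$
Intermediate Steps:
$\left(\left(71 + 61\right)^{2} + \sqrt{3088 - 1323}\right) + 185^{2} = \left(132^{2} + \sqrt{1765}\right) + 34225 = \left(17424 + \sqrt{1765}\right) + 34225 = 51649 + \sqrt{1765}$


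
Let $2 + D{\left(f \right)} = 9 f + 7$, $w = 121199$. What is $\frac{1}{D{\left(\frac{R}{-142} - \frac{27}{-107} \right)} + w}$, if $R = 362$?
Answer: $\frac{7597}{920629738} \approx 8.252 \cdot 10^{-6}$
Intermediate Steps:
$D{\left(f \right)} = 5 + 9 f$ ($D{\left(f \right)} = -2 + \left(9 f + 7\right) = -2 + \left(7 + 9 f\right) = 5 + 9 f$)
$\frac{1}{D{\left(\frac{R}{-142} - \frac{27}{-107} \right)} + w} = \frac{1}{\left(5 + 9 \left(\frac{362}{-142} - \frac{27}{-107}\right)\right) + 121199} = \frac{1}{\left(5 + 9 \left(362 \left(- \frac{1}{142}\right) - - \frac{27}{107}\right)\right) + 121199} = \frac{1}{\left(5 + 9 \left(- \frac{181}{71} + \frac{27}{107}\right)\right) + 121199} = \frac{1}{\left(5 + 9 \left(- \frac{17450}{7597}\right)\right) + 121199} = \frac{1}{\left(5 - \frac{157050}{7597}\right) + 121199} = \frac{1}{- \frac{119065}{7597} + 121199} = \frac{1}{\frac{920629738}{7597}} = \frac{7597}{920629738}$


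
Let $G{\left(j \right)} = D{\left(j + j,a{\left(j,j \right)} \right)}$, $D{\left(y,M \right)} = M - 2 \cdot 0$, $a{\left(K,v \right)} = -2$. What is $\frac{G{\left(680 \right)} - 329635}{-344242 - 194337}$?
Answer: $\frac{329637}{538579} \approx 0.61205$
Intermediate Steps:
$D{\left(y,M \right)} = M$ ($D{\left(y,M \right)} = M - 0 = M + 0 = M$)
$G{\left(j \right)} = -2$
$\frac{G{\left(680 \right)} - 329635}{-344242 - 194337} = \frac{-2 - 329635}{-344242 - 194337} = \frac{-2 - 329635}{-538579} = \left(-2 - 329635\right) \left(- \frac{1}{538579}\right) = \left(-329637\right) \left(- \frac{1}{538579}\right) = \frac{329637}{538579}$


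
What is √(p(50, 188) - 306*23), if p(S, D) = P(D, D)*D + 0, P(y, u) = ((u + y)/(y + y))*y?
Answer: √28306 ≈ 168.24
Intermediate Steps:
P(y, u) = u/2 + y/2 (P(y, u) = ((u + y)/((2*y)))*y = ((u + y)*(1/(2*y)))*y = ((u + y)/(2*y))*y = u/2 + y/2)
p(S, D) = D² (p(S, D) = (D/2 + D/2)*D + 0 = D*D + 0 = D² + 0 = D²)
√(p(50, 188) - 306*23) = √(188² - 306*23) = √(35344 - 7038) = √28306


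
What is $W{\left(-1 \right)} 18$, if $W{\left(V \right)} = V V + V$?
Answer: $0$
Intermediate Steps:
$W{\left(V \right)} = V + V^{2}$ ($W{\left(V \right)} = V^{2} + V = V + V^{2}$)
$W{\left(-1 \right)} 18 = - (1 - 1) 18 = \left(-1\right) 0 \cdot 18 = 0 \cdot 18 = 0$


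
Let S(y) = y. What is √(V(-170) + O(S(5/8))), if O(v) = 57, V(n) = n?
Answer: I*√113 ≈ 10.63*I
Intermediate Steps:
√(V(-170) + O(S(5/8))) = √(-170 + 57) = √(-113) = I*√113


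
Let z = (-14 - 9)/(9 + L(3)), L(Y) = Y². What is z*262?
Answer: -3013/9 ≈ -334.78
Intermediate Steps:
z = -23/18 (z = (-14 - 9)/(9 + 3²) = -23/(9 + 9) = -23/18 ≈ -1.2778)
z*262 = -23/18*262 = -3013/9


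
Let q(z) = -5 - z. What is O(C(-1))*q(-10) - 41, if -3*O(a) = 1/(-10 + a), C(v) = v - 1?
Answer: -1471/36 ≈ -40.861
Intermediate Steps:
C(v) = -1 + v
O(a) = -1/(3*(-10 + a))
O(C(-1))*q(-10) - 41 = (-1/(-30 + 3*(-1 - 1)))*(-5 - 1*(-10)) - 41 = (-1/(-30 + 3*(-2)))*(-5 + 10) - 41 = -1/(-30 - 6)*5 - 41 = -1/(-36)*5 - 41 = -1*(-1/36)*5 - 41 = (1/36)*5 - 41 = 5/36 - 41 = -1471/36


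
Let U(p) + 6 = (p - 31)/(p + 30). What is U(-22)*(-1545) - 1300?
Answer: 145645/8 ≈ 18206.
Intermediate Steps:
U(p) = -6 + (-31 + p)/(30 + p) (U(p) = -6 + (p - 31)/(p + 30) = -6 + (-31 + p)/(30 + p))
U(-22)*(-1545) - 1300 = ((-211 - 5*(-22))/(30 - 22))*(-1545) - 1300 = ((-211 + 110)/8)*(-1545) - 1300 = ((⅛)*(-101))*(-1545) - 1300 = -101/8*(-1545) - 1300 = 156045/8 - 1300 = 145645/8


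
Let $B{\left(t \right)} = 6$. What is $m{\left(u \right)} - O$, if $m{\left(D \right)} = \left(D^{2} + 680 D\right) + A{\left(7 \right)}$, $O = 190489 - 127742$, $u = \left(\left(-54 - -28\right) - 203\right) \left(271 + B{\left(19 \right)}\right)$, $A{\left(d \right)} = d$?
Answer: $3980548309$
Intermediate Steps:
$u = -63433$ ($u = \left(\left(-54 - -28\right) - 203\right) \left(271 + 6\right) = \left(\left(-54 + 28\right) - 203\right) 277 = \left(-26 - 203\right) 277 = \left(-229\right) 277 = -63433$)
$O = 62747$
$m{\left(D \right)} = 7 + D^{2} + 680 D$ ($m{\left(D \right)} = \left(D^{2} + 680 D\right) + 7 = 7 + D^{2} + 680 D$)
$m{\left(u \right)} - O = \left(7 + \left(-63433\right)^{2} + 680 \left(-63433\right)\right) - 62747 = \left(7 + 4023745489 - 43134440\right) - 62747 = 3980611056 - 62747 = 3980548309$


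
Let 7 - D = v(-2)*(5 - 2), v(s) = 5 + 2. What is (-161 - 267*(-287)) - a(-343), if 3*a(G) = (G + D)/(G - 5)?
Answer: 26610745/348 ≈ 76468.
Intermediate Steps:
v(s) = 7
D = -14 (D = 7 - 7*(5 - 2) = 7 - 7*3 = 7 - 1*21 = 7 - 21 = -14)
a(G) = (-14 + G)/(3*(-5 + G)) (a(G) = ((G - 14)/(G - 5))/3 = ((-14 + G)/(-5 + G))/3 = (-14 + G)/(3*(-5 + G)))
(-161 - 267*(-287)) - a(-343) = (-161 - 267*(-287)) - (-14 - 343)/(3*(-5 - 343)) = (-161 + 76629) - (-357)/(3*(-348)) = 76468 - (-1)*(-357)/(3*348) = 76468 - 1*119/348 = 76468 - 119/348 = 26610745/348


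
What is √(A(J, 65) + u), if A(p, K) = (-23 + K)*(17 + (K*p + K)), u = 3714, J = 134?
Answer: 3*√41442 ≈ 610.72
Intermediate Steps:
A(p, K) = (-23 + K)*(17 + K + K*p) (A(p, K) = (-23 + K)*(17 + (K + K*p)) = (-23 + K)*(17 + K + K*p))
√(A(J, 65) + u) = √((-391 + 65² - 6*65 + 134*65² - 23*65*134) + 3714) = √((-391 + 4225 - 390 + 134*4225 - 200330) + 3714) = √((-391 + 4225 - 390 + 566150 - 200330) + 3714) = √(369264 + 3714) = √372978 = 3*√41442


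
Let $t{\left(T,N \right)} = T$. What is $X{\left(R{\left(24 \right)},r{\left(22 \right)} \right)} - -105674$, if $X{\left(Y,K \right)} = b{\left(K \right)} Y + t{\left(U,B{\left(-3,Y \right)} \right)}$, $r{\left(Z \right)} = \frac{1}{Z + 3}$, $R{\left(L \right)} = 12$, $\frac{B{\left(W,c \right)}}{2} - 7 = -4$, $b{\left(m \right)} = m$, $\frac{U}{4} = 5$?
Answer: $\frac{2642362}{25} \approx 1.0569 \cdot 10^{5}$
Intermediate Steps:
$U = 20$ ($U = 4 \cdot 5 = 20$)
$B{\left(W,c \right)} = 6$ ($B{\left(W,c \right)} = 14 + 2 \left(-4\right) = 14 - 8 = 6$)
$r{\left(Z \right)} = \frac{1}{3 + Z}$
$X{\left(Y,K \right)} = 20 + K Y$ ($X{\left(Y,K \right)} = K Y + 20 = 20 + K Y$)
$X{\left(R{\left(24 \right)},r{\left(22 \right)} \right)} - -105674 = \left(20 + \frac{1}{3 + 22} \cdot 12\right) - -105674 = \left(20 + \frac{1}{25} \cdot 12\right) + 105674 = \left(20 + \frac{12}{25}\right) + 105674 = \frac{512}{25} + 105674 = \frac{2642362}{25}$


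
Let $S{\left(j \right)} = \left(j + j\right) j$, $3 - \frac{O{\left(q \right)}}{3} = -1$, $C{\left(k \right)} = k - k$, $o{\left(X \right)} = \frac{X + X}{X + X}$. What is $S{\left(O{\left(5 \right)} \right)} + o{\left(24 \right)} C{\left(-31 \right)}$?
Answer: $288$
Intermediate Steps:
$o{\left(X \right)} = 1$ ($o{\left(X \right)} = \frac{2 X}{2 X} = 2 X \frac{1}{2 X} = 1$)
$C{\left(k \right)} = 0$
$O{\left(q \right)} = 12$ ($O{\left(q \right)} = 9 - -3 = 9 + 3 = 12$)
$S{\left(j \right)} = 2 j^{2}$ ($S{\left(j \right)} = 2 j j = 2 j^{2}$)
$S{\left(O{\left(5 \right)} \right)} + o{\left(24 \right)} C{\left(-31 \right)} = 2 \cdot 12^{2} + 1 \cdot 0 = 2 \cdot 144 + 0 = 288 + 0 = 288$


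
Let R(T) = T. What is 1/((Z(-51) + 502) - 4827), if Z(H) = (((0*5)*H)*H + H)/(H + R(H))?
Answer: -2/8649 ≈ -0.00023124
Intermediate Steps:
Z(H) = ½ (Z(H) = (((0*5)*H)*H + H)/(H + H) = ((0*H)*H + H)/((2*H)) = (0*H + H)*(1/(2*H)) = (0 + H)*(1/(2*H)) = H*(1/(2*H)) = ½)
1/((Z(-51) + 502) - 4827) = 1/((½ + 502) - 4827) = 1/(1005/2 - 4827) = 1/(-8649/2) = -2/8649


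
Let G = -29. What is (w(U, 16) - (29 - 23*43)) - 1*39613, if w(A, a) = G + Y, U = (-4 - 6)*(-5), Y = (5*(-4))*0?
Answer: -38682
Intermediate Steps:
Y = 0 (Y = -20*0 = 0)
U = 50 (U = -10*(-5) = 50)
w(A, a) = -29 (w(A, a) = -29 + 0 = -29)
(w(U, 16) - (29 - 23*43)) - 1*39613 = (-29 - (29 - 23*43)) - 1*39613 = (-29 - (29 - 989)) - 39613 = (-29 - 1*(-960)) - 39613 = (-29 + 960) - 39613 = 931 - 39613 = -38682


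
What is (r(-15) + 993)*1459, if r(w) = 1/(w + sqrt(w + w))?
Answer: 24627920/17 - 1459*I*sqrt(30)/255 ≈ 1.4487e+6 - 31.338*I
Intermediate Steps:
r(w) = 1/(w + sqrt(2)*sqrt(w)) (r(w) = 1/(w + sqrt(2*w)) = 1/(w + sqrt(2)*sqrt(w)))
(r(-15) + 993)*1459 = (1/(-15 + sqrt(2)*sqrt(-15)) + 993)*1459 = (1/(-15 + sqrt(2)*(I*sqrt(15))) + 993)*1459 = (1/(-15 + I*sqrt(30)) + 993)*1459 = (993 + 1/(-15 + I*sqrt(30)))*1459 = 1448787 + 1459/(-15 + I*sqrt(30))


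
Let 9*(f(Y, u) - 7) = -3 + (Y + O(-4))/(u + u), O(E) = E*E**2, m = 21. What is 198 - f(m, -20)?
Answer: 68837/360 ≈ 191.21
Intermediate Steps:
O(E) = E**3
f(Y, u) = 20/3 + (-64 + Y)/(18*u) (f(Y, u) = 7 + (-3 + (Y + (-4)**3)/(u + u))/9 = 7 + (-3 + (Y - 64)/((2*u)))/9 = 7 + (-3 + (-64 + Y)*(1/(2*u)))/9 = 7 + (-3 + (-64 + Y)/(2*u))/9 = 7 + (-1/3 + (-64 + Y)/(18*u)) = 20/3 + (-64 + Y)/(18*u))
198 - f(m, -20) = 198 - (-64 + 21 + 120*(-20))/(18*(-20)) = 198 - (-1)*(-64 + 21 - 2400)/(18*20) = 198 - (-1)*(-2443)/(18*20) = 198 - 1*2443/360 = 198 - 2443/360 = 68837/360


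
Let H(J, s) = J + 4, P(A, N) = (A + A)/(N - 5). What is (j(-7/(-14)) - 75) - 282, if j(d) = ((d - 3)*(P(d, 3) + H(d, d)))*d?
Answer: -362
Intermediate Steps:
P(A, N) = 2*A/(-5 + N) (P(A, N) = (2*A)/(-5 + N) = 2*A/(-5 + N))
H(J, s) = 4 + J
j(d) = d*(-12 + 4*d) (j(d) = ((d - 3)*(2*d/(-5 + 3) + (4 + d)))*d = ((-3 + d)*(2*d/(-2) + (4 + d)))*d = ((-3 + d)*(2*d*(-½) + (4 + d)))*d = ((-3 + d)*(-d + (4 + d)))*d = ((-3 + d)*4)*d = (-12 + 4*d)*d = d*(-12 + 4*d))
(j(-7/(-14)) - 75) - 282 = (4*(-7/(-14))*(-3 - 7/(-14)) - 75) - 282 = (4*(-7*(-1/14))*(-3 - 7*(-1/14)) - 75) - 282 = (4*(½)*(-3 + ½) - 75) - 282 = (4*(½)*(-5/2) - 75) - 282 = (-5 - 75) - 282 = -80 - 282 = -362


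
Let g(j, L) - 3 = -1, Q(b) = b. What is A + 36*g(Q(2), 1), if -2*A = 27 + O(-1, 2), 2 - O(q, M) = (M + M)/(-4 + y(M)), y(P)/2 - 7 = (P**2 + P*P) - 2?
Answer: 1267/22 ≈ 57.591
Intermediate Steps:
y(P) = 10 + 4*P**2 (y(P) = 14 + 2*((P**2 + P*P) - 2) = 14 + 2*((P**2 + P**2) - 2) = 14 + 2*(2*P**2 - 2) = 14 + 2*(-2 + 2*P**2) = 14 + (-4 + 4*P**2) = 10 + 4*P**2)
g(j, L) = 2 (g(j, L) = 3 - 1 = 2)
O(q, M) = 2 - 2*M/(6 + 4*M**2) (O(q, M) = 2 - (M + M)/(-4 + (10 + 4*M**2)) = 2 - 2*M/(6 + 4*M**2))
A = -317/22 (A = -(27 + (6 - 1*2 + 4*2**2)/(3 + 2*2**2))/2 = -(27 + (6 - 2 + 4*4)/(3 + 2*4))/2 = -(27 + (6 - 2 + 16)/(3 + 8))/2 = -(27 + 20/11)/2 = -1/2*317/11 = -317/22 ≈ -14.409)
A + 36*g(Q(2), 1) = -317/22 + 36*2 = -317/22 + 72 = 1267/22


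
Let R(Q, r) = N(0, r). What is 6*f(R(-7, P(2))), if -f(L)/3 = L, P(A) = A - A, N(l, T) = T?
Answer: 0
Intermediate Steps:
P(A) = 0
R(Q, r) = r
f(L) = -3*L
6*f(R(-7, P(2))) = 6*(-3*0) = 6*0 = 0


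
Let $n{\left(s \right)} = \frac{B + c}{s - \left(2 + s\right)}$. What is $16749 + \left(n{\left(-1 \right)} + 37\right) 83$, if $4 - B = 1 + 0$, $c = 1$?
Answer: $19654$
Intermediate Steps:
$B = 3$ ($B = 4 - \left(1 + 0\right) = 4 - 1 = 3$)
$n{\left(s \right)} = -2$ ($n{\left(s \right)} = \frac{3 + 1}{s - \left(2 + s\right)} = \frac{4}{-2} = 4 \left(- \frac{1}{2}\right) = -2$)
$16749 + \left(n{\left(-1 \right)} + 37\right) 83 = 16749 + \left(-2 + 37\right) 83 = 16749 + 35 \cdot 83 = 16749 + 2905 = 19654$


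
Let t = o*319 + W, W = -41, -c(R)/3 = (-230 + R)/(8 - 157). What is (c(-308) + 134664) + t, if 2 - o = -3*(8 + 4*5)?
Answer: 24144879/149 ≈ 1.6205e+5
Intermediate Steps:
c(R) = -690/149 + 3*R/149 (c(R) = -3*(-230 + R)/(8 - 157) = -3*(-230 + R)/(-149) = -3*(-230 + R)*(-1)/149 = -3*(230/149 - R/149) = -690/149 + 3*R/149)
o = 86 (o = 2 - (-3)*(8 + 4*5) = 2 - (-3)*(8 + 20) = 2 - (-3)*28 = 2 - 1*(-84) = 2 + 84 = 86)
t = 27393 (t = 86*319 - 41 = 27434 - 41 = 27393)
(c(-308) + 134664) + t = ((-690/149 + (3/149)*(-308)) + 134664) + 27393 = ((-690/149 - 924/149) + 134664) + 27393 = (-1614/149 + 134664) + 27393 = 20063322/149 + 27393 = 24144879/149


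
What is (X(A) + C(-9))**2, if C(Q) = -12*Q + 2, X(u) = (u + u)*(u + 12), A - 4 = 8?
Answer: 470596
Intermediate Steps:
A = 12 (A = 4 + 8 = 12)
X(u) = 2*u*(12 + u) (X(u) = (2*u)*(12 + u) = 2*u*(12 + u))
C(Q) = 2 - 12*Q (C(Q) = -12*Q + 2 = 2 - 12*Q)
(X(A) + C(-9))**2 = (2*12*(12 + 12) + (2 - 12*(-9)))**2 = (2*12*24 + (2 + 108))**2 = (576 + 110)**2 = 686**2 = 470596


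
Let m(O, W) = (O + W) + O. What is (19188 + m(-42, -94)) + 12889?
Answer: 31899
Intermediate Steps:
m(O, W) = W + 2*O
(19188 + m(-42, -94)) + 12889 = (19188 + (-94 + 2*(-42))) + 12889 = (19188 + (-94 - 84)) + 12889 = (19188 - 178) + 12889 = 19010 + 12889 = 31899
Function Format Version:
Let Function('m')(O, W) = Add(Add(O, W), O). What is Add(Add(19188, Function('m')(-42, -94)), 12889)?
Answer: 31899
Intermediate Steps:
Function('m')(O, W) = Add(W, Mul(2, O))
Add(Add(19188, Function('m')(-42, -94)), 12889) = Add(Add(19188, Add(-94, Mul(2, -42))), 12889) = Add(Add(19188, Add(-94, -84)), 12889) = Add(Add(19188, -178), 12889) = Add(19010, 12889) = 31899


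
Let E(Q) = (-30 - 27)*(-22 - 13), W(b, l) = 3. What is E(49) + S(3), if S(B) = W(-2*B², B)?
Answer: 1998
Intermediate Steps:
E(Q) = 1995 (E(Q) = -57*(-35) = 1995)
S(B) = 3
E(49) + S(3) = 1995 + 3 = 1998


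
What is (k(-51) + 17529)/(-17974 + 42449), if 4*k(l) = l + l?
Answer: 35007/48950 ≈ 0.71516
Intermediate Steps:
k(l) = l/2 (k(l) = (l + l)/4 = (2*l)/4 = l/2)
(k(-51) + 17529)/(-17974 + 42449) = ((½)*(-51) + 17529)/(-17974 + 42449) = (-51/2 + 17529)/24475 = (35007/2)*(1/24475) = 35007/48950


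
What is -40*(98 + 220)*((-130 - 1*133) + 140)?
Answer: 1564560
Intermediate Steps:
-40*(98 + 220)*((-130 - 1*133) + 140) = -12720*((-130 - 133) + 140) = -12720*(-263 + 140) = -12720*(-123) = -40*(-39114) = 1564560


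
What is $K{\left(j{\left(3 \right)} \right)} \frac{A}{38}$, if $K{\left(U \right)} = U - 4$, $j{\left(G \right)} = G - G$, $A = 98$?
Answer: $- \frac{196}{19} \approx -10.316$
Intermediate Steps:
$j{\left(G \right)} = 0$
$K{\left(U \right)} = -4 + U$ ($K{\left(U \right)} = U - 4 = -4 + U$)
$K{\left(j{\left(3 \right)} \right)} \frac{A}{38} = \left(-4 + 0\right) \frac{98}{38} = - 4 \cdot 98 \cdot \frac{1}{38} = \left(-4\right) \frac{49}{19} = - \frac{196}{19}$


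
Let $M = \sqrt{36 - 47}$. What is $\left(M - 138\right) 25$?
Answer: $-3450 + 25 i \sqrt{11} \approx -3450.0 + 82.916 i$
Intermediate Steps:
$M = i \sqrt{11}$ ($M = \sqrt{-11} = i \sqrt{11} \approx 3.3166 i$)
$\left(M - 138\right) 25 = \left(i \sqrt{11} - 138\right) 25 = \left(-138 + i \sqrt{11}\right) 25 = -3450 + 25 i \sqrt{11}$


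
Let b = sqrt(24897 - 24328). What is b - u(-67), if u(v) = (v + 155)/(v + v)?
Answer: 44/67 + sqrt(569) ≈ 24.510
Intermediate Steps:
u(v) = (155 + v)/(2*v) (u(v) = (155 + v)/((2*v)) = (155 + v)*(1/(2*v)) = (155 + v)/(2*v))
b = sqrt(569) ≈ 23.854
b - u(-67) = sqrt(569) - (155 - 67)/(2*(-67)) = sqrt(569) - (-1)*88/(2*67) = sqrt(569) - 1*(-44/67) = sqrt(569) + 44/67 = 44/67 + sqrt(569)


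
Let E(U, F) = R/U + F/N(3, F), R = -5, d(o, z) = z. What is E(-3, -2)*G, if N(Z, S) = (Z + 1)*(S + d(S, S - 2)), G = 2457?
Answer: 17199/4 ≈ 4299.8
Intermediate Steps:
N(Z, S) = (1 + Z)*(-2 + 2*S) (N(Z, S) = (Z + 1)*(S + (S - 2)) = (1 + Z)*(S + (-2 + S)) = (1 + Z)*(-2 + 2*S))
E(U, F) = -5/U + F/(-8 + 8*F) (E(U, F) = -5/U + F/(-2 - 2*3 + 2*F + 2*F*3) = -5/U + F/(-2 - 6 + 2*F + 6*F) = -5/U + F/(-8 + 8*F))
E(-3, -2)*G = ((1/8)*(40 - 40*(-2) - 2*(-3))/(-3*(-1 - 2)))*2457 = ((1/8)*(-1/3)*(40 + 80 + 6)/(-3))*2457 = ((1/8)*(-1/3)*(-1/3)*126)*2457 = (7/4)*2457 = 17199/4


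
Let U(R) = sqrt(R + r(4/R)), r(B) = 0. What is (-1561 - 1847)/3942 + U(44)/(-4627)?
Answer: -568/657 - 2*sqrt(11)/4627 ≈ -0.86597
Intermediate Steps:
U(R) = sqrt(R) (U(R) = sqrt(R + 0) = sqrt(R))
(-1561 - 1847)/3942 + U(44)/(-4627) = (-1561 - 1847)/3942 + sqrt(44)/(-4627) = -3408*1/3942 + (2*sqrt(11))*(-1/4627) = -568/657 - 2*sqrt(11)/4627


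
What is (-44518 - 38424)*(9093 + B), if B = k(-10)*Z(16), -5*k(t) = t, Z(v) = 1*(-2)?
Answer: -753859838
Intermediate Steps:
Z(v) = -2
k(t) = -t/5
B = -4 (B = -1/5*(-10)*(-2) = 2*(-2) = -4)
(-44518 - 38424)*(9093 + B) = (-44518 - 38424)*(9093 - 4) = -82942*9089 = -753859838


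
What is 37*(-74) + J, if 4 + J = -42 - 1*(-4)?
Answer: -2780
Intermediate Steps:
J = -42 (J = -4 + (-42 - 1*(-4)) = -4 + (-42 + 4) = -4 - 38 = -42)
37*(-74) + J = 37*(-74) - 42 = -2738 - 42 = -2780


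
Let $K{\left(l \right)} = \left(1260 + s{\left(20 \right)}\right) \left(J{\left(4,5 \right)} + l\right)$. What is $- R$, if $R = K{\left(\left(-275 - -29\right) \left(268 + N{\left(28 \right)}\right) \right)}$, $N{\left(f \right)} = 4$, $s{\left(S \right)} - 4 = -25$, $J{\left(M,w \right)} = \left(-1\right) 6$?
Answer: $82911402$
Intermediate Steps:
$J{\left(M,w \right)} = -6$
$s{\left(S \right)} = -21$ ($s{\left(S \right)} = 4 - 25 = -21$)
$K{\left(l \right)} = -7434 + 1239 l$ ($K{\left(l \right)} = \left(1260 - 21\right) \left(-6 + l\right) = 1239 \left(-6 + l\right) = -7434 + 1239 l$)
$R = -82911402$ ($R = -7434 + 1239 \left(-275 - -29\right) \left(268 + 4\right) = -7434 + 1239 \left(-275 + \left(-527 + 556\right)\right) 272 = -7434 + 1239 \left(-275 + 29\right) 272 = -7434 + 1239 \left(\left(-246\right) 272\right) = -7434 + 1239 \left(-66912\right) = -7434 - 82903968 = -82911402$)
$- R = \left(-1\right) \left(-82911402\right) = 82911402$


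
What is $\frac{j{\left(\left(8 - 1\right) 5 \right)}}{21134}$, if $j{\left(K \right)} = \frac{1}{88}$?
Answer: $\frac{1}{1859792} \approx 5.3769 \cdot 10^{-7}$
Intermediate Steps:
$j{\left(K \right)} = \frac{1}{88}$
$\frac{j{\left(\left(8 - 1\right) 5 \right)}}{21134} = \frac{1}{88 \cdot 21134} = \frac{1}{88} \cdot \frac{1}{21134} = \frac{1}{1859792}$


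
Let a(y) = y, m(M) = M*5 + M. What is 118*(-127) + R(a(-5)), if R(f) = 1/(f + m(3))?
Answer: -194817/13 ≈ -14986.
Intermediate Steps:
m(M) = 6*M (m(M) = 5*M + M = 6*M)
R(f) = 1/(18 + f) (R(f) = 1/(f + 6*3) = 1/(f + 18) = 1/(18 + f))
118*(-127) + R(a(-5)) = 118*(-127) + 1/(18 - 5) = -14986 + 1/13 = -194817/13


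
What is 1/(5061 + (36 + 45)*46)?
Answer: 1/8787 ≈ 0.00011380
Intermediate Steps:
1/(5061 + (36 + 45)*46) = 1/(5061 + 81*46) = 1/(5061 + 3726) = 1/8787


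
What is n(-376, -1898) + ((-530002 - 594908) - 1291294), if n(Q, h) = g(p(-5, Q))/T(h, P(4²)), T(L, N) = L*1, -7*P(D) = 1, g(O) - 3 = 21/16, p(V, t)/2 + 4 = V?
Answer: -73375283141/30368 ≈ -2.4162e+6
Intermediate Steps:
p(V, t) = -8 + 2*V
g(O) = 69/16 (g(O) = 3 + 21/16 = 69/16)
P(D) = -⅐ (P(D) = -⅐*1 = -⅐)
T(L, N) = L
n(Q, h) = 69/(16*h)
n(-376, -1898) + ((-530002 - 594908) - 1291294) = (69/16)/(-1898) + ((-530002 - 594908) - 1291294) = (69/16)*(-1/1898) + (-1124910 - 1291294) = -69/30368 - 2416204 = -73375283141/30368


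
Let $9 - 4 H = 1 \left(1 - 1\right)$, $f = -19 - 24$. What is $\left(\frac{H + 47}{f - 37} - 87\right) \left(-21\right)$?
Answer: $\frac{588777}{320} \approx 1839.9$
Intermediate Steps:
$f = -43$ ($f = -19 - 24 = -43$)
$H = \frac{9}{4}$ ($H = \frac{9}{4} - \frac{1 \left(1 - 1\right)}{4} = \frac{9}{4} - \frac{1 \cdot 0}{4} = \frac{9}{4} - 0 = \frac{9}{4} + 0 = \frac{9}{4} \approx 2.25$)
$\left(\frac{H + 47}{f - 37} - 87\right) \left(-21\right) = \left(\frac{\frac{9}{4} + 47}{-43 - 37} - 87\right) \left(-21\right) = \left(\frac{197}{4 \left(-80\right)} - 87\right) \left(-21\right) = \left(\frac{197}{4} \left(- \frac{1}{80}\right) - 87\right) \left(-21\right) = \left(- \frac{197}{320} - 87\right) \left(-21\right) = \left(- \frac{28037}{320}\right) \left(-21\right) = \frac{588777}{320}$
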